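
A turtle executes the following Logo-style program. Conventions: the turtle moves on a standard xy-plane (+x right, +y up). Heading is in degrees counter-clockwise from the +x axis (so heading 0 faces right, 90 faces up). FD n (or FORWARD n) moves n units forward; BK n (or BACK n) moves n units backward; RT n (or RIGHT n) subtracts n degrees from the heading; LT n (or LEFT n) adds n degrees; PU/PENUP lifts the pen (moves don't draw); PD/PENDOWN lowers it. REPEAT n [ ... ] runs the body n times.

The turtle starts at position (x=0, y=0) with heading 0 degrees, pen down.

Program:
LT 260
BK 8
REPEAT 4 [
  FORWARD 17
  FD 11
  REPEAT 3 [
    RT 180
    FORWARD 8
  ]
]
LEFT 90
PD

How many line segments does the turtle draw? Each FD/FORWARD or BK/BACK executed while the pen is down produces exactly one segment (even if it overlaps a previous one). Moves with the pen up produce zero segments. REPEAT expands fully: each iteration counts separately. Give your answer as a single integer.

Executing turtle program step by step:
Start: pos=(0,0), heading=0, pen down
LT 260: heading 0 -> 260
BK 8: (0,0) -> (1.389,7.878) [heading=260, draw]
REPEAT 4 [
  -- iteration 1/4 --
  FD 17: (1.389,7.878) -> (-1.563,-8.863) [heading=260, draw]
  FD 11: (-1.563,-8.863) -> (-3.473,-19.696) [heading=260, draw]
  REPEAT 3 [
    -- iteration 1/3 --
    RT 180: heading 260 -> 80
    FD 8: (-3.473,-19.696) -> (-2.084,-11.818) [heading=80, draw]
    -- iteration 2/3 --
    RT 180: heading 80 -> 260
    FD 8: (-2.084,-11.818) -> (-3.473,-19.696) [heading=260, draw]
    -- iteration 3/3 --
    RT 180: heading 260 -> 80
    FD 8: (-3.473,-19.696) -> (-2.084,-11.818) [heading=80, draw]
  ]
  -- iteration 2/4 --
  FD 17: (-2.084,-11.818) -> (0.868,4.924) [heading=80, draw]
  FD 11: (0.868,4.924) -> (2.778,15.757) [heading=80, draw]
  REPEAT 3 [
    -- iteration 1/3 --
    RT 180: heading 80 -> 260
    FD 8: (2.778,15.757) -> (1.389,7.878) [heading=260, draw]
    -- iteration 2/3 --
    RT 180: heading 260 -> 80
    FD 8: (1.389,7.878) -> (2.778,15.757) [heading=80, draw]
    -- iteration 3/3 --
    RT 180: heading 80 -> 260
    FD 8: (2.778,15.757) -> (1.389,7.878) [heading=260, draw]
  ]
  -- iteration 3/4 --
  FD 17: (1.389,7.878) -> (-1.563,-8.863) [heading=260, draw]
  FD 11: (-1.563,-8.863) -> (-3.473,-19.696) [heading=260, draw]
  REPEAT 3 [
    -- iteration 1/3 --
    RT 180: heading 260 -> 80
    FD 8: (-3.473,-19.696) -> (-2.084,-11.818) [heading=80, draw]
    -- iteration 2/3 --
    RT 180: heading 80 -> 260
    FD 8: (-2.084,-11.818) -> (-3.473,-19.696) [heading=260, draw]
    -- iteration 3/3 --
    RT 180: heading 260 -> 80
    FD 8: (-3.473,-19.696) -> (-2.084,-11.818) [heading=80, draw]
  ]
  -- iteration 4/4 --
  FD 17: (-2.084,-11.818) -> (0.868,4.924) [heading=80, draw]
  FD 11: (0.868,4.924) -> (2.778,15.757) [heading=80, draw]
  REPEAT 3 [
    -- iteration 1/3 --
    RT 180: heading 80 -> 260
    FD 8: (2.778,15.757) -> (1.389,7.878) [heading=260, draw]
    -- iteration 2/3 --
    RT 180: heading 260 -> 80
    FD 8: (1.389,7.878) -> (2.778,15.757) [heading=80, draw]
    -- iteration 3/3 --
    RT 180: heading 80 -> 260
    FD 8: (2.778,15.757) -> (1.389,7.878) [heading=260, draw]
  ]
]
LT 90: heading 260 -> 350
PD: pen down
Final: pos=(1.389,7.878), heading=350, 21 segment(s) drawn
Segments drawn: 21

Answer: 21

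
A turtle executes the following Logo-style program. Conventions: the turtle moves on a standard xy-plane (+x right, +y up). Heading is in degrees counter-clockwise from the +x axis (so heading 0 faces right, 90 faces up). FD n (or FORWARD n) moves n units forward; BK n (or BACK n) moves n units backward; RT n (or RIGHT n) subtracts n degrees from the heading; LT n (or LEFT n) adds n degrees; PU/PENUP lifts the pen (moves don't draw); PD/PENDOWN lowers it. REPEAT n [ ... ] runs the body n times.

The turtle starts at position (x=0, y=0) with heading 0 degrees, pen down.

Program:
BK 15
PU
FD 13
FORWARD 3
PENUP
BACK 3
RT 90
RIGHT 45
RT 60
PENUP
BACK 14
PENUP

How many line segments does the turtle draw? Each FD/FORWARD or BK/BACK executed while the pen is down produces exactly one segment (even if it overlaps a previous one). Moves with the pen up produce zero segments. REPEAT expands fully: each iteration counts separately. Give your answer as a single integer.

Executing turtle program step by step:
Start: pos=(0,0), heading=0, pen down
BK 15: (0,0) -> (-15,0) [heading=0, draw]
PU: pen up
FD 13: (-15,0) -> (-2,0) [heading=0, move]
FD 3: (-2,0) -> (1,0) [heading=0, move]
PU: pen up
BK 3: (1,0) -> (-2,0) [heading=0, move]
RT 90: heading 0 -> 270
RT 45: heading 270 -> 225
RT 60: heading 225 -> 165
PU: pen up
BK 14: (-2,0) -> (11.523,-3.623) [heading=165, move]
PU: pen up
Final: pos=(11.523,-3.623), heading=165, 1 segment(s) drawn
Segments drawn: 1

Answer: 1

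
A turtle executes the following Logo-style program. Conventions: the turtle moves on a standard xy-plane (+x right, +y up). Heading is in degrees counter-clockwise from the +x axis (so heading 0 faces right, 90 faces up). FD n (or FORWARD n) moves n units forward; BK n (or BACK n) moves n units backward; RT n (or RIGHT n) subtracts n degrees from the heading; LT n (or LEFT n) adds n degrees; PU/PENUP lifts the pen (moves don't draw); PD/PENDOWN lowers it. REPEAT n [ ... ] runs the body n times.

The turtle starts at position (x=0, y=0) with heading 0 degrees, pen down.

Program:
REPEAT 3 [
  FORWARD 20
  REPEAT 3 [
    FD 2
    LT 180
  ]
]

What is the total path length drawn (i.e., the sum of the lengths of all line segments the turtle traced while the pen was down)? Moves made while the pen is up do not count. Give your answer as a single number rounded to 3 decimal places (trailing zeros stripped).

Executing turtle program step by step:
Start: pos=(0,0), heading=0, pen down
REPEAT 3 [
  -- iteration 1/3 --
  FD 20: (0,0) -> (20,0) [heading=0, draw]
  REPEAT 3 [
    -- iteration 1/3 --
    FD 2: (20,0) -> (22,0) [heading=0, draw]
    LT 180: heading 0 -> 180
    -- iteration 2/3 --
    FD 2: (22,0) -> (20,0) [heading=180, draw]
    LT 180: heading 180 -> 0
    -- iteration 3/3 --
    FD 2: (20,0) -> (22,0) [heading=0, draw]
    LT 180: heading 0 -> 180
  ]
  -- iteration 2/3 --
  FD 20: (22,0) -> (2,0) [heading=180, draw]
  REPEAT 3 [
    -- iteration 1/3 --
    FD 2: (2,0) -> (0,0) [heading=180, draw]
    LT 180: heading 180 -> 0
    -- iteration 2/3 --
    FD 2: (0,0) -> (2,0) [heading=0, draw]
    LT 180: heading 0 -> 180
    -- iteration 3/3 --
    FD 2: (2,0) -> (0,0) [heading=180, draw]
    LT 180: heading 180 -> 0
  ]
  -- iteration 3/3 --
  FD 20: (0,0) -> (20,0) [heading=0, draw]
  REPEAT 3 [
    -- iteration 1/3 --
    FD 2: (20,0) -> (22,0) [heading=0, draw]
    LT 180: heading 0 -> 180
    -- iteration 2/3 --
    FD 2: (22,0) -> (20,0) [heading=180, draw]
    LT 180: heading 180 -> 0
    -- iteration 3/3 --
    FD 2: (20,0) -> (22,0) [heading=0, draw]
    LT 180: heading 0 -> 180
  ]
]
Final: pos=(22,0), heading=180, 12 segment(s) drawn

Segment lengths:
  seg 1: (0,0) -> (20,0), length = 20
  seg 2: (20,0) -> (22,0), length = 2
  seg 3: (22,0) -> (20,0), length = 2
  seg 4: (20,0) -> (22,0), length = 2
  seg 5: (22,0) -> (2,0), length = 20
  seg 6: (2,0) -> (0,0), length = 2
  seg 7: (0,0) -> (2,0), length = 2
  seg 8: (2,0) -> (0,0), length = 2
  seg 9: (0,0) -> (20,0), length = 20
  seg 10: (20,0) -> (22,0), length = 2
  seg 11: (22,0) -> (20,0), length = 2
  seg 12: (20,0) -> (22,0), length = 2
Total = 78

Answer: 78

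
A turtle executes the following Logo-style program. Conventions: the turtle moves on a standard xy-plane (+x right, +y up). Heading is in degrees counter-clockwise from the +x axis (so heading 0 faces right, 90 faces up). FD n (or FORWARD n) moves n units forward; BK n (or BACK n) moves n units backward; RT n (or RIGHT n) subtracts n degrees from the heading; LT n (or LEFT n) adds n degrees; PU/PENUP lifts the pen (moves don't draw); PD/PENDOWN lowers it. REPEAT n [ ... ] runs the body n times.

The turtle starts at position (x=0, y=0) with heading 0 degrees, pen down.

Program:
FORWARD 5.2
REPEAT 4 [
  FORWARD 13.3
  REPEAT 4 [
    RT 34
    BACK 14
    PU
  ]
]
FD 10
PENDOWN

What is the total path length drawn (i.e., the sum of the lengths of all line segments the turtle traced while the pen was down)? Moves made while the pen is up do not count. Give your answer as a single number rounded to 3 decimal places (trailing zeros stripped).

Executing turtle program step by step:
Start: pos=(0,0), heading=0, pen down
FD 5.2: (0,0) -> (5.2,0) [heading=0, draw]
REPEAT 4 [
  -- iteration 1/4 --
  FD 13.3: (5.2,0) -> (18.5,0) [heading=0, draw]
  REPEAT 4 [
    -- iteration 1/4 --
    RT 34: heading 0 -> 326
    BK 14: (18.5,0) -> (6.893,7.829) [heading=326, draw]
    PU: pen up
    -- iteration 2/4 --
    RT 34: heading 326 -> 292
    BK 14: (6.893,7.829) -> (1.649,20.809) [heading=292, move]
    PU: pen up
    -- iteration 3/4 --
    RT 34: heading 292 -> 258
    BK 14: (1.649,20.809) -> (4.56,34.503) [heading=258, move]
    PU: pen up
    -- iteration 4/4 --
    RT 34: heading 258 -> 224
    BK 14: (4.56,34.503) -> (14.631,44.229) [heading=224, move]
    PU: pen up
  ]
  -- iteration 2/4 --
  FD 13.3: (14.631,44.229) -> (5.063,34.99) [heading=224, move]
  REPEAT 4 [
    -- iteration 1/4 --
    RT 34: heading 224 -> 190
    BK 14: (5.063,34.99) -> (18.851,37.421) [heading=190, move]
    PU: pen up
    -- iteration 2/4 --
    RT 34: heading 190 -> 156
    BK 14: (18.851,37.421) -> (31.64,31.726) [heading=156, move]
    PU: pen up
    -- iteration 3/4 --
    RT 34: heading 156 -> 122
    BK 14: (31.64,31.726) -> (39.059,19.854) [heading=122, move]
    PU: pen up
    -- iteration 4/4 --
    RT 34: heading 122 -> 88
    BK 14: (39.059,19.854) -> (38.571,5.862) [heading=88, move]
    PU: pen up
  ]
  -- iteration 3/4 --
  FD 13.3: (38.571,5.862) -> (39.035,19.154) [heading=88, move]
  REPEAT 4 [
    -- iteration 1/4 --
    RT 34: heading 88 -> 54
    BK 14: (39.035,19.154) -> (30.806,7.828) [heading=54, move]
    PU: pen up
    -- iteration 2/4 --
    RT 34: heading 54 -> 20
    BK 14: (30.806,7.828) -> (17.65,3.04) [heading=20, move]
    PU: pen up
    -- iteration 3/4 --
    RT 34: heading 20 -> 346
    BK 14: (17.65,3.04) -> (4.066,6.427) [heading=346, move]
    PU: pen up
    -- iteration 4/4 --
    RT 34: heading 346 -> 312
    BK 14: (4.066,6.427) -> (-5.302,16.831) [heading=312, move]
    PU: pen up
  ]
  -- iteration 4/4 --
  FD 13.3: (-5.302,16.831) -> (3.597,6.947) [heading=312, move]
  REPEAT 4 [
    -- iteration 1/4 --
    RT 34: heading 312 -> 278
    BK 14: (3.597,6.947) -> (1.649,20.81) [heading=278, move]
    PU: pen up
    -- iteration 2/4 --
    RT 34: heading 278 -> 244
    BK 14: (1.649,20.81) -> (7.786,33.394) [heading=244, move]
    PU: pen up
    -- iteration 3/4 --
    RT 34: heading 244 -> 210
    BK 14: (7.786,33.394) -> (19.911,40.394) [heading=210, move]
    PU: pen up
    -- iteration 4/4 --
    RT 34: heading 210 -> 176
    BK 14: (19.911,40.394) -> (33.876,39.417) [heading=176, move]
    PU: pen up
  ]
]
FD 10: (33.876,39.417) -> (23.901,40.115) [heading=176, move]
PD: pen down
Final: pos=(23.901,40.115), heading=176, 3 segment(s) drawn

Segment lengths:
  seg 1: (0,0) -> (5.2,0), length = 5.2
  seg 2: (5.2,0) -> (18.5,0), length = 13.3
  seg 3: (18.5,0) -> (6.893,7.829), length = 14
Total = 32.5

Answer: 32.5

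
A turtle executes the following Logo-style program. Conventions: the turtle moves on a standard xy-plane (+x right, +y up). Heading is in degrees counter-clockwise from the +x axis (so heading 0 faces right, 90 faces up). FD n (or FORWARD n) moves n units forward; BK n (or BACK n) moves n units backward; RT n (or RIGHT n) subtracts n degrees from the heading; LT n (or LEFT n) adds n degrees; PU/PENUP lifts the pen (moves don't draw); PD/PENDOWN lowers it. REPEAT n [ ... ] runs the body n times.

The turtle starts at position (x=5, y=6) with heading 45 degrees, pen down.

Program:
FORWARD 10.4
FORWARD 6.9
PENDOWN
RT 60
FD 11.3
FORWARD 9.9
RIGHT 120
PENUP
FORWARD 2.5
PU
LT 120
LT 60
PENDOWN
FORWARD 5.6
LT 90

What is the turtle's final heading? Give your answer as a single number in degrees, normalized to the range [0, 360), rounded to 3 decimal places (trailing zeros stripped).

Executing turtle program step by step:
Start: pos=(5,6), heading=45, pen down
FD 10.4: (5,6) -> (12.354,13.354) [heading=45, draw]
FD 6.9: (12.354,13.354) -> (17.233,18.233) [heading=45, draw]
PD: pen down
RT 60: heading 45 -> 345
FD 11.3: (17.233,18.233) -> (28.148,15.308) [heading=345, draw]
FD 9.9: (28.148,15.308) -> (37.711,12.746) [heading=345, draw]
RT 120: heading 345 -> 225
PU: pen up
FD 2.5: (37.711,12.746) -> (35.943,10.978) [heading=225, move]
PU: pen up
LT 120: heading 225 -> 345
LT 60: heading 345 -> 45
PD: pen down
FD 5.6: (35.943,10.978) -> (39.903,14.938) [heading=45, draw]
LT 90: heading 45 -> 135
Final: pos=(39.903,14.938), heading=135, 5 segment(s) drawn

Answer: 135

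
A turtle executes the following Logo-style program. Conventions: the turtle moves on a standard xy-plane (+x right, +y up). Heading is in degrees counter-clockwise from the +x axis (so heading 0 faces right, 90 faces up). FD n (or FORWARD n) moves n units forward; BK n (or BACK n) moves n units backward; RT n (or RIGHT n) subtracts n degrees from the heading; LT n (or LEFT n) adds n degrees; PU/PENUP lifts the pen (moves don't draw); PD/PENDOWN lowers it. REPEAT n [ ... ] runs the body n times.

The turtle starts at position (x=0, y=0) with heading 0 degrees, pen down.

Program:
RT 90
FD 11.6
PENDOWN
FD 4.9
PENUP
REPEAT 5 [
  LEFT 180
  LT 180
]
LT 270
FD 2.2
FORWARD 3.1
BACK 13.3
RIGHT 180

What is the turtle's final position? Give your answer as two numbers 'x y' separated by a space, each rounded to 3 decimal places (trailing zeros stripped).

Executing turtle program step by step:
Start: pos=(0,0), heading=0, pen down
RT 90: heading 0 -> 270
FD 11.6: (0,0) -> (0,-11.6) [heading=270, draw]
PD: pen down
FD 4.9: (0,-11.6) -> (0,-16.5) [heading=270, draw]
PU: pen up
REPEAT 5 [
  -- iteration 1/5 --
  LT 180: heading 270 -> 90
  LT 180: heading 90 -> 270
  -- iteration 2/5 --
  LT 180: heading 270 -> 90
  LT 180: heading 90 -> 270
  -- iteration 3/5 --
  LT 180: heading 270 -> 90
  LT 180: heading 90 -> 270
  -- iteration 4/5 --
  LT 180: heading 270 -> 90
  LT 180: heading 90 -> 270
  -- iteration 5/5 --
  LT 180: heading 270 -> 90
  LT 180: heading 90 -> 270
]
LT 270: heading 270 -> 180
FD 2.2: (0,-16.5) -> (-2.2,-16.5) [heading=180, move]
FD 3.1: (-2.2,-16.5) -> (-5.3,-16.5) [heading=180, move]
BK 13.3: (-5.3,-16.5) -> (8,-16.5) [heading=180, move]
RT 180: heading 180 -> 0
Final: pos=(8,-16.5), heading=0, 2 segment(s) drawn

Answer: 8 -16.5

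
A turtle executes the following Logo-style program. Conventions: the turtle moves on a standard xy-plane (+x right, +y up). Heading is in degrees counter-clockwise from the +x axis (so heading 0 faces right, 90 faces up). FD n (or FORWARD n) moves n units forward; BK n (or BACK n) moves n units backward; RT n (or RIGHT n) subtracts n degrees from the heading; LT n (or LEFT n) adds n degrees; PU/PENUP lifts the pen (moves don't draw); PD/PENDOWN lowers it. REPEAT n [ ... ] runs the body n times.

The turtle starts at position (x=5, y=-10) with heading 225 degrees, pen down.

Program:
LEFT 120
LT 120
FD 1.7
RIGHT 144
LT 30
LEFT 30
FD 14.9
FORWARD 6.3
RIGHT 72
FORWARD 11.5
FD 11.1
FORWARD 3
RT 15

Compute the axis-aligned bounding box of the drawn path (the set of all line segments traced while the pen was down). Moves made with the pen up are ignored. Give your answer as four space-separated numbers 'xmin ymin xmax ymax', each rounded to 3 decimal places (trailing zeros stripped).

Answer: 4.56 -20.655 40.463 -0.761

Derivation:
Executing turtle program step by step:
Start: pos=(5,-10), heading=225, pen down
LT 120: heading 225 -> 345
LT 120: heading 345 -> 105
FD 1.7: (5,-10) -> (4.56,-8.358) [heading=105, draw]
RT 144: heading 105 -> 321
LT 30: heading 321 -> 351
LT 30: heading 351 -> 21
FD 14.9: (4.56,-8.358) -> (18.47,-3.018) [heading=21, draw]
FD 6.3: (18.47,-3.018) -> (24.352,-0.761) [heading=21, draw]
RT 72: heading 21 -> 309
FD 11.5: (24.352,-0.761) -> (31.589,-9.698) [heading=309, draw]
FD 11.1: (31.589,-9.698) -> (38.575,-18.324) [heading=309, draw]
FD 3: (38.575,-18.324) -> (40.463,-20.655) [heading=309, draw]
RT 15: heading 309 -> 294
Final: pos=(40.463,-20.655), heading=294, 6 segment(s) drawn

Segment endpoints: x in {4.56, 5, 18.47, 24.352, 31.589, 38.575, 40.463}, y in {-20.655, -18.324, -10, -9.698, -8.358, -3.018, -0.761}
xmin=4.56, ymin=-20.655, xmax=40.463, ymax=-0.761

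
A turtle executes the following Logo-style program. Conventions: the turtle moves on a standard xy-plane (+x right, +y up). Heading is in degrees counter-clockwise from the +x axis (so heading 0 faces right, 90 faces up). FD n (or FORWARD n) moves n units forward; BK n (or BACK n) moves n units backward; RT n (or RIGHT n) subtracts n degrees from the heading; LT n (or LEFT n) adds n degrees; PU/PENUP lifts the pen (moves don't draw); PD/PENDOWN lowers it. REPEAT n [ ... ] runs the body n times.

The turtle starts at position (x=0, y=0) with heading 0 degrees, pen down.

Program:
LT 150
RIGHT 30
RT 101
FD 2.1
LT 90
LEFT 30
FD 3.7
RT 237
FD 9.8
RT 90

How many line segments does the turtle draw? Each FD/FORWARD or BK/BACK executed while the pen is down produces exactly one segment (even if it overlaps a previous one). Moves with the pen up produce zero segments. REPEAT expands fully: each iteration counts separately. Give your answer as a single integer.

Executing turtle program step by step:
Start: pos=(0,0), heading=0, pen down
LT 150: heading 0 -> 150
RT 30: heading 150 -> 120
RT 101: heading 120 -> 19
FD 2.1: (0,0) -> (1.986,0.684) [heading=19, draw]
LT 90: heading 19 -> 109
LT 30: heading 109 -> 139
FD 3.7: (1.986,0.684) -> (-0.807,3.111) [heading=139, draw]
RT 237: heading 139 -> 262
FD 9.8: (-0.807,3.111) -> (-2.171,-6.594) [heading=262, draw]
RT 90: heading 262 -> 172
Final: pos=(-2.171,-6.594), heading=172, 3 segment(s) drawn
Segments drawn: 3

Answer: 3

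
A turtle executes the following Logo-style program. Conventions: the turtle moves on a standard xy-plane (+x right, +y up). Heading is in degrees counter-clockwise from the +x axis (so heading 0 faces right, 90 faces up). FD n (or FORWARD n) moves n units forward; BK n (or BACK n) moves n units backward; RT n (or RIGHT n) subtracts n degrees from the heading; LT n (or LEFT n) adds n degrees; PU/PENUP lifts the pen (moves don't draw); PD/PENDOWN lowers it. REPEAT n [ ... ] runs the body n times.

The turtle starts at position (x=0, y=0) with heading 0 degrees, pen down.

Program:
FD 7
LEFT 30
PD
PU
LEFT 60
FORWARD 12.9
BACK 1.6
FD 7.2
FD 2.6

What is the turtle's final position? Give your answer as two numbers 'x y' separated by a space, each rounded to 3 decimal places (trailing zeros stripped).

Executing turtle program step by step:
Start: pos=(0,0), heading=0, pen down
FD 7: (0,0) -> (7,0) [heading=0, draw]
LT 30: heading 0 -> 30
PD: pen down
PU: pen up
LT 60: heading 30 -> 90
FD 12.9: (7,0) -> (7,12.9) [heading=90, move]
BK 1.6: (7,12.9) -> (7,11.3) [heading=90, move]
FD 7.2: (7,11.3) -> (7,18.5) [heading=90, move]
FD 2.6: (7,18.5) -> (7,21.1) [heading=90, move]
Final: pos=(7,21.1), heading=90, 1 segment(s) drawn

Answer: 7 21.1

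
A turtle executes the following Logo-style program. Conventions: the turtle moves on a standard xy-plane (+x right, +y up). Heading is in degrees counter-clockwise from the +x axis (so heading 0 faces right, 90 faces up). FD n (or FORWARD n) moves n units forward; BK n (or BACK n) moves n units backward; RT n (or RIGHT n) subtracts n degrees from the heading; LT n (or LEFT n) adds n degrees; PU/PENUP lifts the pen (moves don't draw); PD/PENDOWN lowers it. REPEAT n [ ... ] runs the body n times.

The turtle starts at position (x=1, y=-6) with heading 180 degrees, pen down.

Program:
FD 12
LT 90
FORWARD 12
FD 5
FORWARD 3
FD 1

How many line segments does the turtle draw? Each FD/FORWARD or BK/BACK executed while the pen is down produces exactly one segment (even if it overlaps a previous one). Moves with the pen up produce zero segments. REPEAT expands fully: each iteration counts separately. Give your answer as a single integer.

Answer: 5

Derivation:
Executing turtle program step by step:
Start: pos=(1,-6), heading=180, pen down
FD 12: (1,-6) -> (-11,-6) [heading=180, draw]
LT 90: heading 180 -> 270
FD 12: (-11,-6) -> (-11,-18) [heading=270, draw]
FD 5: (-11,-18) -> (-11,-23) [heading=270, draw]
FD 3: (-11,-23) -> (-11,-26) [heading=270, draw]
FD 1: (-11,-26) -> (-11,-27) [heading=270, draw]
Final: pos=(-11,-27), heading=270, 5 segment(s) drawn
Segments drawn: 5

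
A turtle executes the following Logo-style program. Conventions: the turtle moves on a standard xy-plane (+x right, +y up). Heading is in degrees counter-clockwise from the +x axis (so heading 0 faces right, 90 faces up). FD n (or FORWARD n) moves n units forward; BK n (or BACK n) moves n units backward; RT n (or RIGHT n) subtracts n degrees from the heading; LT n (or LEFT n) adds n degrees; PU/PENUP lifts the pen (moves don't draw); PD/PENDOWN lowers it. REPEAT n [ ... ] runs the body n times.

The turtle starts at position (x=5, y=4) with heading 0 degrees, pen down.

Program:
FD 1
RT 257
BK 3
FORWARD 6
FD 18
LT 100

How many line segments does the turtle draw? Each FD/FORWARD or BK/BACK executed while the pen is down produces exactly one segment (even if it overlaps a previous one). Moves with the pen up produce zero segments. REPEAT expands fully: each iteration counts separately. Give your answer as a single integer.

Executing turtle program step by step:
Start: pos=(5,4), heading=0, pen down
FD 1: (5,4) -> (6,4) [heading=0, draw]
RT 257: heading 0 -> 103
BK 3: (6,4) -> (6.675,1.077) [heading=103, draw]
FD 6: (6.675,1.077) -> (5.325,6.923) [heading=103, draw]
FD 18: (5.325,6.923) -> (1.276,24.462) [heading=103, draw]
LT 100: heading 103 -> 203
Final: pos=(1.276,24.462), heading=203, 4 segment(s) drawn
Segments drawn: 4

Answer: 4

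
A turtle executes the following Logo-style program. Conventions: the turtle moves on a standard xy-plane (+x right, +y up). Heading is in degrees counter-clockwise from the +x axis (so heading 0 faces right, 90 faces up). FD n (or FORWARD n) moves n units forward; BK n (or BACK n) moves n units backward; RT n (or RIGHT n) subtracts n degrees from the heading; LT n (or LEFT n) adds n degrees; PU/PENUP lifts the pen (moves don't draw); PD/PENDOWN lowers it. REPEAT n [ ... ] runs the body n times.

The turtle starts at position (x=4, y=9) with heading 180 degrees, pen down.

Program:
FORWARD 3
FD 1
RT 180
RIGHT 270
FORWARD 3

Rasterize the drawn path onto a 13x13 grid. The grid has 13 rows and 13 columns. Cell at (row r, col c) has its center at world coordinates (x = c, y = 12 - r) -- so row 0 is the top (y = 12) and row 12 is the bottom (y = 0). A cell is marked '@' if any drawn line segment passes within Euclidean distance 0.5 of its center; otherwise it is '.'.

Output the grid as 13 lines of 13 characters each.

Answer: @............
@............
@............
@@@@@........
.............
.............
.............
.............
.............
.............
.............
.............
.............

Derivation:
Segment 0: (4,9) -> (1,9)
Segment 1: (1,9) -> (0,9)
Segment 2: (0,9) -> (-0,12)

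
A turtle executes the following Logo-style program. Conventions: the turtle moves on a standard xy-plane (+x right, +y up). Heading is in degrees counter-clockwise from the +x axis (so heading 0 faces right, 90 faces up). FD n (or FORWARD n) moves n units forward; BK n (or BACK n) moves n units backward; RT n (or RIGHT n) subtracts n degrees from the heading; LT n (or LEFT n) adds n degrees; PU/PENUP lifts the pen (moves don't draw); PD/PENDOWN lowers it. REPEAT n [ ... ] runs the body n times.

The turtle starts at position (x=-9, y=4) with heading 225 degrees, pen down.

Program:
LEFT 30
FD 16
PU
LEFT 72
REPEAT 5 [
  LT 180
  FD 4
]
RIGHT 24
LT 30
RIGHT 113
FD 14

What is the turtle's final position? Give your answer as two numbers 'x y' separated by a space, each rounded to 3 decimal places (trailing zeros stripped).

Executing turtle program step by step:
Start: pos=(-9,4), heading=225, pen down
LT 30: heading 225 -> 255
FD 16: (-9,4) -> (-13.141,-11.455) [heading=255, draw]
PU: pen up
LT 72: heading 255 -> 327
REPEAT 5 [
  -- iteration 1/5 --
  LT 180: heading 327 -> 147
  FD 4: (-13.141,-11.455) -> (-16.496,-9.276) [heading=147, move]
  -- iteration 2/5 --
  LT 180: heading 147 -> 327
  FD 4: (-16.496,-9.276) -> (-13.141,-11.455) [heading=327, move]
  -- iteration 3/5 --
  LT 180: heading 327 -> 147
  FD 4: (-13.141,-11.455) -> (-16.496,-9.276) [heading=147, move]
  -- iteration 4/5 --
  LT 180: heading 147 -> 327
  FD 4: (-16.496,-9.276) -> (-13.141,-11.455) [heading=327, move]
  -- iteration 5/5 --
  LT 180: heading 327 -> 147
  FD 4: (-13.141,-11.455) -> (-16.496,-9.276) [heading=147, move]
]
RT 24: heading 147 -> 123
LT 30: heading 123 -> 153
RT 113: heading 153 -> 40
FD 14: (-16.496,-9.276) -> (-5.771,-0.277) [heading=40, move]
Final: pos=(-5.771,-0.277), heading=40, 1 segment(s) drawn

Answer: -5.771 -0.277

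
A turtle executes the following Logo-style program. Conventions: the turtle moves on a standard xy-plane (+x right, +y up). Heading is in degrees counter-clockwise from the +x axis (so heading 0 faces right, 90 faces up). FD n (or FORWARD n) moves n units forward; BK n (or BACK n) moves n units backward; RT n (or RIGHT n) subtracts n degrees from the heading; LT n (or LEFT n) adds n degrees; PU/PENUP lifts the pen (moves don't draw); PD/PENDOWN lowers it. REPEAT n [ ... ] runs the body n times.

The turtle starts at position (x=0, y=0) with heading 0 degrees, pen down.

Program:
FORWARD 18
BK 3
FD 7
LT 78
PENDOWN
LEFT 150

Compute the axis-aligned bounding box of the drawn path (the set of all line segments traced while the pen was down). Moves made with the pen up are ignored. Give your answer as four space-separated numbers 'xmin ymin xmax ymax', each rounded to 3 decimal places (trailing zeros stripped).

Executing turtle program step by step:
Start: pos=(0,0), heading=0, pen down
FD 18: (0,0) -> (18,0) [heading=0, draw]
BK 3: (18,0) -> (15,0) [heading=0, draw]
FD 7: (15,0) -> (22,0) [heading=0, draw]
LT 78: heading 0 -> 78
PD: pen down
LT 150: heading 78 -> 228
Final: pos=(22,0), heading=228, 3 segment(s) drawn

Segment endpoints: x in {0, 15, 18, 22}, y in {0}
xmin=0, ymin=0, xmax=22, ymax=0

Answer: 0 0 22 0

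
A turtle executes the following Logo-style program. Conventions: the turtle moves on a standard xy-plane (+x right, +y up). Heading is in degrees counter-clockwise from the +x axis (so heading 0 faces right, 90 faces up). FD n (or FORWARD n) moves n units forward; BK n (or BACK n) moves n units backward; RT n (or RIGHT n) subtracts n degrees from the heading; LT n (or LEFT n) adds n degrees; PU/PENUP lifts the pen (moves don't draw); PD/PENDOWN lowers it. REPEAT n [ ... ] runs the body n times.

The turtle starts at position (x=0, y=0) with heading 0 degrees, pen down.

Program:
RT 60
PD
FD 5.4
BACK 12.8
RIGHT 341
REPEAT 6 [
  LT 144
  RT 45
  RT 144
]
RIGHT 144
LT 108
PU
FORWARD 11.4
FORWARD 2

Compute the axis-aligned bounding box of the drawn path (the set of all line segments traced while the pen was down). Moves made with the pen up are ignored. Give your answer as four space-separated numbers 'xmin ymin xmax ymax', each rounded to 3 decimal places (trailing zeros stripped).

Executing turtle program step by step:
Start: pos=(0,0), heading=0, pen down
RT 60: heading 0 -> 300
PD: pen down
FD 5.4: (0,0) -> (2.7,-4.677) [heading=300, draw]
BK 12.8: (2.7,-4.677) -> (-3.7,6.409) [heading=300, draw]
RT 341: heading 300 -> 319
REPEAT 6 [
  -- iteration 1/6 --
  LT 144: heading 319 -> 103
  RT 45: heading 103 -> 58
  RT 144: heading 58 -> 274
  -- iteration 2/6 --
  LT 144: heading 274 -> 58
  RT 45: heading 58 -> 13
  RT 144: heading 13 -> 229
  -- iteration 3/6 --
  LT 144: heading 229 -> 13
  RT 45: heading 13 -> 328
  RT 144: heading 328 -> 184
  -- iteration 4/6 --
  LT 144: heading 184 -> 328
  RT 45: heading 328 -> 283
  RT 144: heading 283 -> 139
  -- iteration 5/6 --
  LT 144: heading 139 -> 283
  RT 45: heading 283 -> 238
  RT 144: heading 238 -> 94
  -- iteration 6/6 --
  LT 144: heading 94 -> 238
  RT 45: heading 238 -> 193
  RT 144: heading 193 -> 49
]
RT 144: heading 49 -> 265
LT 108: heading 265 -> 13
PU: pen up
FD 11.4: (-3.7,6.409) -> (7.408,8.973) [heading=13, move]
FD 2: (7.408,8.973) -> (9.357,9.423) [heading=13, move]
Final: pos=(9.357,9.423), heading=13, 2 segment(s) drawn

Segment endpoints: x in {-3.7, 0, 2.7}, y in {-4.677, 0, 6.409}
xmin=-3.7, ymin=-4.677, xmax=2.7, ymax=6.409

Answer: -3.7 -4.677 2.7 6.409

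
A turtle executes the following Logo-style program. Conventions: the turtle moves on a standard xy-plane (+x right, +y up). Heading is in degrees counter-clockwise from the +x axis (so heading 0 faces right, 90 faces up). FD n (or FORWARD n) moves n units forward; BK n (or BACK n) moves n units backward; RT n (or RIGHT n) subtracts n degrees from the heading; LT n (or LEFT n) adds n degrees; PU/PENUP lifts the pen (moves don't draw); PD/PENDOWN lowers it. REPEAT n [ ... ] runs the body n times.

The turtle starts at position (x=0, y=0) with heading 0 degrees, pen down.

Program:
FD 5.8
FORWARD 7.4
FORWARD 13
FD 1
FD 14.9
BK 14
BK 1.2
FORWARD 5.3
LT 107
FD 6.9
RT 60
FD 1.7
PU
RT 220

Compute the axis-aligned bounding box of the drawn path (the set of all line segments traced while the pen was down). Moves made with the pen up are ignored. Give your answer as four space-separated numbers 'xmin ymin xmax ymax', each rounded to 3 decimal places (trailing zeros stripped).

Answer: 0 0 42.1 7.842

Derivation:
Executing turtle program step by step:
Start: pos=(0,0), heading=0, pen down
FD 5.8: (0,0) -> (5.8,0) [heading=0, draw]
FD 7.4: (5.8,0) -> (13.2,0) [heading=0, draw]
FD 13: (13.2,0) -> (26.2,0) [heading=0, draw]
FD 1: (26.2,0) -> (27.2,0) [heading=0, draw]
FD 14.9: (27.2,0) -> (42.1,0) [heading=0, draw]
BK 14: (42.1,0) -> (28.1,0) [heading=0, draw]
BK 1.2: (28.1,0) -> (26.9,0) [heading=0, draw]
FD 5.3: (26.9,0) -> (32.2,0) [heading=0, draw]
LT 107: heading 0 -> 107
FD 6.9: (32.2,0) -> (30.183,6.599) [heading=107, draw]
RT 60: heading 107 -> 47
FD 1.7: (30.183,6.599) -> (31.342,7.842) [heading=47, draw]
PU: pen up
RT 220: heading 47 -> 187
Final: pos=(31.342,7.842), heading=187, 10 segment(s) drawn

Segment endpoints: x in {0, 5.8, 13.2, 26.2, 26.9, 27.2, 28.1, 30.183, 31.342, 32.2, 42.1}, y in {0, 6.599, 7.842}
xmin=0, ymin=0, xmax=42.1, ymax=7.842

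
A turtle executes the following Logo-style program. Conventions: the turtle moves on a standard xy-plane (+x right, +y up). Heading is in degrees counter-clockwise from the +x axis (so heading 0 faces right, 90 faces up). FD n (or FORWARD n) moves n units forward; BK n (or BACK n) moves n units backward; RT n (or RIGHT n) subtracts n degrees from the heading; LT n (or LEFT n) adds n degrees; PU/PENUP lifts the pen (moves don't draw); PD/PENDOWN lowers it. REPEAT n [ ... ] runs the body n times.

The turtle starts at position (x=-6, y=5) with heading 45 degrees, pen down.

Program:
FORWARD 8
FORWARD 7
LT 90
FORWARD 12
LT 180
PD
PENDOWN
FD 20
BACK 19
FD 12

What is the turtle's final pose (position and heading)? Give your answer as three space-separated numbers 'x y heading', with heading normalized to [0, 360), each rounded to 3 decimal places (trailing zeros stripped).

Executing turtle program step by step:
Start: pos=(-6,5), heading=45, pen down
FD 8: (-6,5) -> (-0.343,10.657) [heading=45, draw]
FD 7: (-0.343,10.657) -> (4.607,15.607) [heading=45, draw]
LT 90: heading 45 -> 135
FD 12: (4.607,15.607) -> (-3.879,24.092) [heading=135, draw]
LT 180: heading 135 -> 315
PD: pen down
PD: pen down
FD 20: (-3.879,24.092) -> (10.263,9.95) [heading=315, draw]
BK 19: (10.263,9.95) -> (-3.172,23.385) [heading=315, draw]
FD 12: (-3.172,23.385) -> (5.314,14.899) [heading=315, draw]
Final: pos=(5.314,14.899), heading=315, 6 segment(s) drawn

Answer: 5.314 14.899 315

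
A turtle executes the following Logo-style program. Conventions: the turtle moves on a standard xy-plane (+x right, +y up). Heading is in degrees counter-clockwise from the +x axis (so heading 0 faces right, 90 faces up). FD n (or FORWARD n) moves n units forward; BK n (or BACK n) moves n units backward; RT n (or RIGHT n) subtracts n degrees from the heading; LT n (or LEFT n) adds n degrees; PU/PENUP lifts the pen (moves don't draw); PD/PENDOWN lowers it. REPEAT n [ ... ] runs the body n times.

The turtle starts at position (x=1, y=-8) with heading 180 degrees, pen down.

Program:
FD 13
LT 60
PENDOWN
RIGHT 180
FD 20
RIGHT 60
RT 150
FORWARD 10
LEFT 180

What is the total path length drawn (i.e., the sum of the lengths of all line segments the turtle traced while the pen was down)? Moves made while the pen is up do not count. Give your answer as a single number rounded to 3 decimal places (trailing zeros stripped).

Executing turtle program step by step:
Start: pos=(1,-8), heading=180, pen down
FD 13: (1,-8) -> (-12,-8) [heading=180, draw]
LT 60: heading 180 -> 240
PD: pen down
RT 180: heading 240 -> 60
FD 20: (-12,-8) -> (-2,9.321) [heading=60, draw]
RT 60: heading 60 -> 0
RT 150: heading 0 -> 210
FD 10: (-2,9.321) -> (-10.66,4.321) [heading=210, draw]
LT 180: heading 210 -> 30
Final: pos=(-10.66,4.321), heading=30, 3 segment(s) drawn

Segment lengths:
  seg 1: (1,-8) -> (-12,-8), length = 13
  seg 2: (-12,-8) -> (-2,9.321), length = 20
  seg 3: (-2,9.321) -> (-10.66,4.321), length = 10
Total = 43

Answer: 43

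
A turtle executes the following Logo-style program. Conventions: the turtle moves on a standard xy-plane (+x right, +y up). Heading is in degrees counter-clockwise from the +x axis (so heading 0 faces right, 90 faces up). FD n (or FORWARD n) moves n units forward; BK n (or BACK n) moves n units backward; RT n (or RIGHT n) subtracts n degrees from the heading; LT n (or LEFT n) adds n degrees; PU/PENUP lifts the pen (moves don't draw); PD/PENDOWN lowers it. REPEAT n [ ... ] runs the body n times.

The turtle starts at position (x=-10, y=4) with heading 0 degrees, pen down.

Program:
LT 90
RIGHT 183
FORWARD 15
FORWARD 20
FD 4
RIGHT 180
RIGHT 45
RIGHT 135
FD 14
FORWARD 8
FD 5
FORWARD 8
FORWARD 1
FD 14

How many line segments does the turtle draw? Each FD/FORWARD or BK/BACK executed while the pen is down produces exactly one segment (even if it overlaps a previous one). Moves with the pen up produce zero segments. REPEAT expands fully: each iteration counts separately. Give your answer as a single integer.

Executing turtle program step by step:
Start: pos=(-10,4), heading=0, pen down
LT 90: heading 0 -> 90
RT 183: heading 90 -> 267
FD 15: (-10,4) -> (-10.785,-10.979) [heading=267, draw]
FD 20: (-10.785,-10.979) -> (-11.832,-30.952) [heading=267, draw]
FD 4: (-11.832,-30.952) -> (-12.041,-34.947) [heading=267, draw]
RT 180: heading 267 -> 87
RT 45: heading 87 -> 42
RT 135: heading 42 -> 267
FD 14: (-12.041,-34.947) -> (-12.774,-48.927) [heading=267, draw]
FD 8: (-12.774,-48.927) -> (-13.192,-56.916) [heading=267, draw]
FD 5: (-13.192,-56.916) -> (-13.454,-61.91) [heading=267, draw]
FD 8: (-13.454,-61.91) -> (-13.873,-69.899) [heading=267, draw]
FD 1: (-13.873,-69.899) -> (-13.925,-70.897) [heading=267, draw]
FD 14: (-13.925,-70.897) -> (-14.658,-84.878) [heading=267, draw]
Final: pos=(-14.658,-84.878), heading=267, 9 segment(s) drawn
Segments drawn: 9

Answer: 9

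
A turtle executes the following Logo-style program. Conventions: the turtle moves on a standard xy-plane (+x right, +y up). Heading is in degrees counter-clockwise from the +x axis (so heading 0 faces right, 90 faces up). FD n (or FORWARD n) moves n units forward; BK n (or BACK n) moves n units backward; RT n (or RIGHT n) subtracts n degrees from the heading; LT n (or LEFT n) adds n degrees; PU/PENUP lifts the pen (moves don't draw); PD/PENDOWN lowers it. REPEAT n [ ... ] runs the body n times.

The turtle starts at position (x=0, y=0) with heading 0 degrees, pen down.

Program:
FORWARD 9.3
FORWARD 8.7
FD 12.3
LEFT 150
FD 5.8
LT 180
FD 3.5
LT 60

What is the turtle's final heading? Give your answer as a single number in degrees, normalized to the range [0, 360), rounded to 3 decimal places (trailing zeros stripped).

Executing turtle program step by step:
Start: pos=(0,0), heading=0, pen down
FD 9.3: (0,0) -> (9.3,0) [heading=0, draw]
FD 8.7: (9.3,0) -> (18,0) [heading=0, draw]
FD 12.3: (18,0) -> (30.3,0) [heading=0, draw]
LT 150: heading 0 -> 150
FD 5.8: (30.3,0) -> (25.277,2.9) [heading=150, draw]
LT 180: heading 150 -> 330
FD 3.5: (25.277,2.9) -> (28.308,1.15) [heading=330, draw]
LT 60: heading 330 -> 30
Final: pos=(28.308,1.15), heading=30, 5 segment(s) drawn

Answer: 30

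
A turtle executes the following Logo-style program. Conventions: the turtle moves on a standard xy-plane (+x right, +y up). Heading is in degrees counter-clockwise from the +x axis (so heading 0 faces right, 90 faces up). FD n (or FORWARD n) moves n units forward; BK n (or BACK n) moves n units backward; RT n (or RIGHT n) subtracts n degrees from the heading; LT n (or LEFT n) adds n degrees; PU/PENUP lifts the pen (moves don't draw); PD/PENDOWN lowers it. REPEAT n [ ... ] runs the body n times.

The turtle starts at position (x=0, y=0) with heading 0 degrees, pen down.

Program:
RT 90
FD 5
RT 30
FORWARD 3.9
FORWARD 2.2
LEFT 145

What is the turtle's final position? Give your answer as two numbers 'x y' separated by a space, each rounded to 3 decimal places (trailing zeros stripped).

Answer: -3.05 -10.283

Derivation:
Executing turtle program step by step:
Start: pos=(0,0), heading=0, pen down
RT 90: heading 0 -> 270
FD 5: (0,0) -> (0,-5) [heading=270, draw]
RT 30: heading 270 -> 240
FD 3.9: (0,-5) -> (-1.95,-8.377) [heading=240, draw]
FD 2.2: (-1.95,-8.377) -> (-3.05,-10.283) [heading=240, draw]
LT 145: heading 240 -> 25
Final: pos=(-3.05,-10.283), heading=25, 3 segment(s) drawn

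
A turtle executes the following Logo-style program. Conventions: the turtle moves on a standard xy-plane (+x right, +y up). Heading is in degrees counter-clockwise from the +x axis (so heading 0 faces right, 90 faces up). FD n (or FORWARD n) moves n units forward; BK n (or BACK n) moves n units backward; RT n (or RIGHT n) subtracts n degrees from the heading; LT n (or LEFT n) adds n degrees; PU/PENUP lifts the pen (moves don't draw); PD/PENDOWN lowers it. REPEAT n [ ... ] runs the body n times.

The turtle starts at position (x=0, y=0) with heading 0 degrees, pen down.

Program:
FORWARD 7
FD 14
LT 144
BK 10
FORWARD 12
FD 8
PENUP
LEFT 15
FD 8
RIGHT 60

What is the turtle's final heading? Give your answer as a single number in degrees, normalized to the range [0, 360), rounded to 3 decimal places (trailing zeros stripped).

Executing turtle program step by step:
Start: pos=(0,0), heading=0, pen down
FD 7: (0,0) -> (7,0) [heading=0, draw]
FD 14: (7,0) -> (21,0) [heading=0, draw]
LT 144: heading 0 -> 144
BK 10: (21,0) -> (29.09,-5.878) [heading=144, draw]
FD 12: (29.09,-5.878) -> (19.382,1.176) [heading=144, draw]
FD 8: (19.382,1.176) -> (12.91,5.878) [heading=144, draw]
PU: pen up
LT 15: heading 144 -> 159
FD 8: (12.91,5.878) -> (5.441,8.745) [heading=159, move]
RT 60: heading 159 -> 99
Final: pos=(5.441,8.745), heading=99, 5 segment(s) drawn

Answer: 99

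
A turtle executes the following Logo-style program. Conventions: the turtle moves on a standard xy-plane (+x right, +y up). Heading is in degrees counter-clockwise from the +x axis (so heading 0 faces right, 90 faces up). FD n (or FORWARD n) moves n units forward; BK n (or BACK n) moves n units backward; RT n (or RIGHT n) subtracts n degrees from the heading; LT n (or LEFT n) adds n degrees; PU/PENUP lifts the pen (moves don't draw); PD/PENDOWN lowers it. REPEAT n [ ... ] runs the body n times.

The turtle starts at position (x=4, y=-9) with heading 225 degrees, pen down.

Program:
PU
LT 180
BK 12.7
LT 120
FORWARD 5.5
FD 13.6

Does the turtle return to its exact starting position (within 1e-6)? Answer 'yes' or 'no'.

Executing turtle program step by step:
Start: pos=(4,-9), heading=225, pen down
PU: pen up
LT 180: heading 225 -> 45
BK 12.7: (4,-9) -> (-4.98,-17.98) [heading=45, move]
LT 120: heading 45 -> 165
FD 5.5: (-4.98,-17.98) -> (-10.293,-16.557) [heading=165, move]
FD 13.6: (-10.293,-16.557) -> (-23.429,-13.037) [heading=165, move]
Final: pos=(-23.429,-13.037), heading=165, 0 segment(s) drawn

Start position: (4, -9)
Final position: (-23.429, -13.037)
Distance = 27.725; >= 1e-6 -> NOT closed

Answer: no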